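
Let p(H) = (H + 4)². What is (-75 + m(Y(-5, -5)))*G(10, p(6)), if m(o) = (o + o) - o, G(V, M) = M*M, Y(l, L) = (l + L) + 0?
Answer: -850000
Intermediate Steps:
Y(l, L) = L + l (Y(l, L) = (L + l) + 0 = L + l)
p(H) = (4 + H)²
G(V, M) = M²
m(o) = o (m(o) = 2*o - o = o)
(-75 + m(Y(-5, -5)))*G(10, p(6)) = (-75 + (-5 - 5))*((4 + 6)²)² = (-75 - 10)*(10²)² = -85*100² = -85*10000 = -850000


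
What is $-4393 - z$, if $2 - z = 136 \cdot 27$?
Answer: $-723$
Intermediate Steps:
$z = -3670$ ($z = 2 - 136 \cdot 27 = 2 - 3672 = -3670$)
$-4393 - z = -4393 - -3670 = -4393 + 3670 = -723$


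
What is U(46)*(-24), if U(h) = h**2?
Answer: -50784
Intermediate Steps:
U(46)*(-24) = 46**2*(-24) = 2116*(-24) = -50784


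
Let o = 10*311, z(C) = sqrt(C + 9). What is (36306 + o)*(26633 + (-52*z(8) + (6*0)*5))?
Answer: 1049766328 - 2049632*sqrt(17) ≈ 1.0413e+9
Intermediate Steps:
z(C) = sqrt(9 + C)
o = 3110
(36306 + o)*(26633 + (-52*z(8) + (6*0)*5)) = (36306 + 3110)*(26633 + (-52*sqrt(9 + 8) + (6*0)*5)) = 39416*(26633 + (-52*sqrt(17) + 0*5)) = 39416*(26633 + (-52*sqrt(17) + 0)) = 39416*(26633 - 52*sqrt(17)) = 1049766328 - 2049632*sqrt(17)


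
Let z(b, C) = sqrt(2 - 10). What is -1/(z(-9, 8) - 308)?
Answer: 77/23718 + I*sqrt(2)/47436 ≈ 0.0032465 + 2.9813e-5*I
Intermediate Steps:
z(b, C) = 2*I*sqrt(2) (z(b, C) = sqrt(-8) = 2*I*sqrt(2))
-1/(z(-9, 8) - 308) = -1/(2*I*sqrt(2) - 308) = -1/(-308 + 2*I*sqrt(2))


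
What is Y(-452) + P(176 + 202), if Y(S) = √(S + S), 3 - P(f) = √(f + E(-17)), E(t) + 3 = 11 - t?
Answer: 3 - √403 + 2*I*√226 ≈ -17.075 + 30.067*I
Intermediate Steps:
E(t) = 8 - t (E(t) = -3 + (11 - t) = 8 - t)
P(f) = 3 - √(25 + f) (P(f) = 3 - √(f + (8 - 1*(-17))) = 3 - √(f + (8 + 17)) = 3 - √(f + 25) = 3 - √(25 + f))
Y(S) = √2*√S (Y(S) = √(2*S) = √2*√S)
Y(-452) + P(176 + 202) = √2*√(-452) + (3 - √(25 + (176 + 202))) = √2*(2*I*√113) + (3 - √(25 + 378)) = 2*I*√226 + (3 - √403) = 3 - √403 + 2*I*√226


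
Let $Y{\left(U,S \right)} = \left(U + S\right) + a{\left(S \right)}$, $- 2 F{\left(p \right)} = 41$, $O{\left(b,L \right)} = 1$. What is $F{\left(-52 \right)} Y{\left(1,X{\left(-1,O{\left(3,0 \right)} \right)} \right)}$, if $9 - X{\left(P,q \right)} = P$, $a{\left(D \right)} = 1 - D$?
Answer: $-41$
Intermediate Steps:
$F{\left(p \right)} = - \frac{41}{2}$ ($F{\left(p \right)} = \left(- \frac{1}{2}\right) 41 = - \frac{41}{2}$)
$X{\left(P,q \right)} = 9 - P$
$Y{\left(U,S \right)} = 1 + U$ ($Y{\left(U,S \right)} = \left(U + S\right) - \left(-1 + S\right) = \left(S + U\right) - \left(-1 + S\right) = 1 + U$)
$F{\left(-52 \right)} Y{\left(1,X{\left(-1,O{\left(3,0 \right)} \right)} \right)} = - \frac{41 \left(1 + 1\right)}{2} = \left(- \frac{41}{2}\right) 2 = -41$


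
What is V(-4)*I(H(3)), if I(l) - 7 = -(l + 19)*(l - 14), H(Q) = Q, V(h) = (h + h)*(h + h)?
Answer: 15936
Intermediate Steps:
V(h) = 4*h² (V(h) = (2*h)*(2*h) = 4*h²)
I(l) = 7 - (-14 + l)*(19 + l) (I(l) = 7 - (l + 19)*(l - 14) = 7 - (19 + l)*(-14 + l) = 7 - (-14 + l)*(19 + l))
V(-4)*I(H(3)) = (4*(-4)²)*(273 - 1*3² - 5*3) = (4*16)*(273 - 1*9 - 15) = 64*(273 - 9 - 15) = 64*249 = 15936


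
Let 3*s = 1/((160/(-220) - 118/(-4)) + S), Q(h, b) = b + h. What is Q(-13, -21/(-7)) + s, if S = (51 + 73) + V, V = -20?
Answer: -87608/8763 ≈ -9.9975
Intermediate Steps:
S = 104 (S = (51 + 73) - 20 = 124 - 20 = 104)
s = 22/8763 (s = 1/(3*((160/(-220) - 118/(-4)) + 104)) = 1/(3*((160*(-1/220) - 118*(-1/4)) + 104)) = 1/(3*((-8/11 + 59/2) + 104)) = 1/(3*(633/22 + 104)) = 1/(3*(2921/22)) = (1/3)*(22/2921) = 22/8763 ≈ 0.0025106)
Q(-13, -21/(-7)) + s = (-21/(-7) - 13) + 22/8763 = (-21*(-1/7) - 13) + 22/8763 = (3 - 13) + 22/8763 = -10 + 22/8763 = -87608/8763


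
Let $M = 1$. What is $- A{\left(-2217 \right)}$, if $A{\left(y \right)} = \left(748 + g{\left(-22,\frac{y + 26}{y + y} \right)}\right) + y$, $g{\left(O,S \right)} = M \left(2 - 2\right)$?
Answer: $1469$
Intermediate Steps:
$g{\left(O,S \right)} = 0$ ($g{\left(O,S \right)} = 1 \left(2 - 2\right) = 1 \cdot 0 = 0$)
$A{\left(y \right)} = 748 + y$ ($A{\left(y \right)} = \left(748 + 0\right) + y = 748 + y$)
$- A{\left(-2217 \right)} = - (748 - 2217) = \left(-1\right) \left(-1469\right) = 1469$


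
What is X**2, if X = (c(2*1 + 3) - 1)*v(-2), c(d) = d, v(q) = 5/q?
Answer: 100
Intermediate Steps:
X = -10 (X = ((2*1 + 3) - 1)*(5/(-2)) = ((2 + 3) - 1)*(5*(-1/2)) = (5 - 1)*(-5/2) = 4*(-5/2) = -10)
X**2 = (-10)**2 = 100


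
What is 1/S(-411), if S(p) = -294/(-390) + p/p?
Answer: 65/114 ≈ 0.57018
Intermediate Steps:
S(p) = 114/65 (S(p) = -294*(-1/390) + 1 = 49/65 + 1 = 114/65)
1/S(-411) = 1/(114/65) = 65/114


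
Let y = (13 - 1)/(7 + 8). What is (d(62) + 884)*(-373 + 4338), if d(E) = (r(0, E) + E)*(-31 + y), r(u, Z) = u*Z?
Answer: -3919006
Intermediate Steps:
r(u, Z) = Z*u
y = ⅘ (y = 12/15 = 12*(1/15) = ⅘ ≈ 0.80000)
d(E) = -151*E/5 (d(E) = (E*0 + E)*(-31 + ⅘) = (0 + E)*(-151/5) = E*(-151/5) = -151*E/5)
(d(62) + 884)*(-373 + 4338) = (-151/5*62 + 884)*(-373 + 4338) = (-9362/5 + 884)*3965 = -4942/5*3965 = -3919006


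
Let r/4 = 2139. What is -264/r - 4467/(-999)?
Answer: 1054331/237429 ≈ 4.4406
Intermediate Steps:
r = 8556 (r = 4*2139 = 8556)
-264/r - 4467/(-999) = -264/8556 - 4467/(-999) = -264*1/8556 - 4467*(-1/999) = -22/713 + 1489/333 = 1054331/237429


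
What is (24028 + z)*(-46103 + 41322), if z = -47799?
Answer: 113649151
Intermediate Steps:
(24028 + z)*(-46103 + 41322) = (24028 - 47799)*(-46103 + 41322) = -23771*(-4781) = 113649151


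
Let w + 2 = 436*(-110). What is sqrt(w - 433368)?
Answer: I*sqrt(481330) ≈ 693.78*I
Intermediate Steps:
w = -47962 (w = -2 + 436*(-110) = -2 - 47960 = -47962)
sqrt(w - 433368) = sqrt(-47962 - 433368) = sqrt(-481330) = I*sqrt(481330)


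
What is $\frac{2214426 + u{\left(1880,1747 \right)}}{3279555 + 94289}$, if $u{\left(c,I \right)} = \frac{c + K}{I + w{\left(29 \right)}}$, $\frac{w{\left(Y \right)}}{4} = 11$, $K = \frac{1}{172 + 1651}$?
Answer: $\frac{7230088816259}{11015577043092} \approx 0.65635$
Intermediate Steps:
$K = \frac{1}{1823} \approx 0.00054855$
$w{\left(Y \right)} = 44$ ($w{\left(Y \right)} = 4 \cdot 11 = 44$)
$u{\left(c,I \right)} = \frac{\frac{1}{1823} + c}{44 + I}$ ($u{\left(c,I \right)} = \frac{c + \frac{1}{1823}}{I + 44} = \frac{\frac{1}{1823} + c}{44 + I}$)
$\frac{2214426 + u{\left(1880,1747 \right)}}{3279555 + 94289} = \frac{2214426 + \frac{\frac{1}{1823} + 1880}{44 + 1747}}{3279555 + 94289} = \frac{2214426 + \frac{1}{1791} \cdot \frac{3427241}{1823}}{3373844} = \left(2214426 + \frac{1}{1791} \cdot \frac{3427241}{1823}\right) \frac{1}{3373844} = \left(2214426 + \frac{3427241}{3264993}\right) \frac{1}{3373844} = \frac{7230088816259}{3264993} \cdot \frac{1}{3373844} = \frac{7230088816259}{11015577043092}$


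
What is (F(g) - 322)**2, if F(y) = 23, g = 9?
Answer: 89401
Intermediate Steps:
(F(g) - 322)**2 = (23 - 322)**2 = (-299)**2 = 89401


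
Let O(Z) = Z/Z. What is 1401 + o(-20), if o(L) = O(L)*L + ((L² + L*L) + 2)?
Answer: 2183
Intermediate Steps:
O(Z) = 1
o(L) = 2 + L + 2*L² (o(L) = 1*L + ((L² + L*L) + 2) = L + ((L² + L²) + 2) = L + (2*L² + 2) = L + (2 + 2*L²) = 2 + L + 2*L²)
1401 + o(-20) = 1401 + (2 - 20 + 2*(-20)²) = 1401 + (2 - 20 + 2*400) = 1401 + (2 - 20 + 800) = 1401 + 782 = 2183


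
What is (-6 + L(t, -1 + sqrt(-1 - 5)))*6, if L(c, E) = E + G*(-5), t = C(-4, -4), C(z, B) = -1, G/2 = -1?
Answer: 18 + 6*I*sqrt(6) ≈ 18.0 + 14.697*I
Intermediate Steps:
G = -2 (G = 2*(-1) = -2)
t = -1
L(c, E) = 10 + E (L(c, E) = E - 2*(-5) = E + 10 = 10 + E)
(-6 + L(t, -1 + sqrt(-1 - 5)))*6 = (-6 + (10 + (-1 + sqrt(-1 - 5))))*6 = (-6 + (10 + (-1 + sqrt(-6))))*6 = (-6 + (10 + (-1 + I*sqrt(6))))*6 = (-6 + (9 + I*sqrt(6)))*6 = (3 + I*sqrt(6))*6 = 18 + 6*I*sqrt(6)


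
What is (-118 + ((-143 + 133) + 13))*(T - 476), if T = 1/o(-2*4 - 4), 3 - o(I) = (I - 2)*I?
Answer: 1806443/33 ≈ 54741.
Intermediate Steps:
o(I) = 3 - I*(-2 + I) (o(I) = 3 - (I - 2)*I = 3 - (-2 + I)*I = 3 - I*(-2 + I))
T = -1/165 (T = 1/(3 - (-2*4 - 4)² + 2*(-2*4 - 4)) = 1/(3 - (-8 - 4)² + 2*(-8 - 4)) = 1/(3 - 1*(-12)² + 2*(-12)) = 1/(3 - 1*144 - 24) = 1/(3 - 144 - 24) = 1/(-165) = -1/165 ≈ -0.0060606)
(-118 + ((-143 + 133) + 13))*(T - 476) = (-118 + ((-143 + 133) + 13))*(-1/165 - 476) = (-118 + (-10 + 13))*(-78541/165) = (-118 + 3)*(-78541/165) = -115*(-78541/165) = 1806443/33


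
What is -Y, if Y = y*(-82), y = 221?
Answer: 18122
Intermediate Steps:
Y = -18122 (Y = 221*(-82) = -18122)
-Y = -1*(-18122) = 18122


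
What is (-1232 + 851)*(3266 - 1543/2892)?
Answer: -1199353583/964 ≈ -1.2441e+6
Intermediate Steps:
(-1232 + 851)*(3266 - 1543/2892) = -381*(3266 - 1543*1/2892) = -381*(3266 - 1543/2892) = -381*9443729/2892 = -1199353583/964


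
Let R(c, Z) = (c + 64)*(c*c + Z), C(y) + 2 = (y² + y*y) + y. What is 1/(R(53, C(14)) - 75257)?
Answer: 1/300664 ≈ 3.3260e-6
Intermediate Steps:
C(y) = -2 + y + 2*y² (C(y) = -2 + ((y² + y*y) + y) = -2 + ((y² + y²) + y) = -2 + (2*y² + y) = -2 + (y + 2*y²) = -2 + y + 2*y²)
R(c, Z) = (64 + c)*(Z + c²) (R(c, Z) = (64 + c)*(c² + Z) = (64 + c)*(Z + c²))
1/(R(53, C(14)) - 75257) = 1/((53³ + 64*(-2 + 14 + 2*14²) + 64*53² + (-2 + 14 + 2*14²)*53) - 75257) = 1/((148877 + 64*(-2 + 14 + 2*196) + 64*2809 + (-2 + 14 + 2*196)*53) - 75257) = 1/((148877 + 64*(-2 + 14 + 392) + 179776 + (-2 + 14 + 392)*53) - 75257) = 1/((148877 + 64*404 + 179776 + 404*53) - 75257) = 1/((148877 + 25856 + 179776 + 21412) - 75257) = 1/(375921 - 75257) = 1/300664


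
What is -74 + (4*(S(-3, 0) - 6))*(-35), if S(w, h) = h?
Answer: 766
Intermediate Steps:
-74 + (4*(S(-3, 0) - 6))*(-35) = -74 + (4*(0 - 6))*(-35) = -74 + (4*(-6))*(-35) = -74 - 24*(-35) = -74 + 840 = 766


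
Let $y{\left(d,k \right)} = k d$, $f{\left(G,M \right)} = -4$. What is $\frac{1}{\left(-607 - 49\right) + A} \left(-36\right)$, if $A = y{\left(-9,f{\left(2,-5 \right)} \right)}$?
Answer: $\frac{9}{155} \approx 0.058065$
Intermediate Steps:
$y{\left(d,k \right)} = d k$
$A = 36$ ($A = \left(-9\right) \left(-4\right) = 36$)
$\frac{1}{\left(-607 - 49\right) + A} \left(-36\right) = \frac{1}{\left(-607 - 49\right) + 36} \left(-36\right) = \frac{1}{-656 + 36} \left(-36\right) = \frac{1}{-620} \left(-36\right) = \left(- \frac{1}{620}\right) \left(-36\right) = \frac{9}{155}$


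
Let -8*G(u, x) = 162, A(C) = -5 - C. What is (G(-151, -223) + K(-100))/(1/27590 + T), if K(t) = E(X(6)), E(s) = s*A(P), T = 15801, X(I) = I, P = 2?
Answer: -3434955/871899182 ≈ -0.0039396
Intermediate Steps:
G(u, x) = -81/4 (G(u, x) = -⅛*162 = -81/4)
E(s) = -7*s (E(s) = s*(-5 - 1*2) = s*(-5 - 2) = s*(-7) = -7*s)
K(t) = -42 (K(t) = -7*6 = -42)
(G(-151, -223) + K(-100))/(1/27590 + T) = (-81/4 - 42)/(1/27590 + 15801) = -249/(4*(1/27590 + 15801)) = -249/(4*435949591/27590) = -249/4*27590/435949591 = -3434955/871899182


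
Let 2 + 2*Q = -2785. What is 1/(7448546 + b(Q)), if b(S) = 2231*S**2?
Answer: 4/17358794423 ≈ 2.3043e-10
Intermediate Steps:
Q = -2787/2 (Q = -1 + (1/2)*(-2785) = -1 - 2785/2 = -2787/2 ≈ -1393.5)
1/(7448546 + b(Q)) = 1/(7448546 + 2231*(-2787/2)**2) = 1/(7448546 + 2231*(7767369/4)) = 1/(7448546 + 17329000239/4) = 1/(17358794423/4) = 4/17358794423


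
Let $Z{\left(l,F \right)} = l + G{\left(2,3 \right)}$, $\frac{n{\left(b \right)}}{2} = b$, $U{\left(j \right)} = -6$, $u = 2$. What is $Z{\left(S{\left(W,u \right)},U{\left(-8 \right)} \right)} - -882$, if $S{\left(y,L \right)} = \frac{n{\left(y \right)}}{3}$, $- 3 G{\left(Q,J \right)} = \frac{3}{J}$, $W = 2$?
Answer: $883$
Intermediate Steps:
$n{\left(b \right)} = 2 b$
$G{\left(Q,J \right)} = - \frac{1}{J}$ ($G{\left(Q,J \right)} = - \frac{3 \frac{1}{J}}{3} = - \frac{1}{J}$)
$S{\left(y,L \right)} = \frac{2 y}{3}$
$Z{\left(l,F \right)} = - \frac{1}{3} + l$ ($Z{\left(l,F \right)} = l - \frac{1}{3} = - \frac{1}{3} + l$)
$Z{\left(S{\left(W,u \right)},U{\left(-8 \right)} \right)} - -882 = \left(- \frac{1}{3} + \frac{2}{3} \cdot 2\right) - -882 = \left(- \frac{1}{3} + \frac{4}{3}\right) + 882 = 1 + 882 = 883$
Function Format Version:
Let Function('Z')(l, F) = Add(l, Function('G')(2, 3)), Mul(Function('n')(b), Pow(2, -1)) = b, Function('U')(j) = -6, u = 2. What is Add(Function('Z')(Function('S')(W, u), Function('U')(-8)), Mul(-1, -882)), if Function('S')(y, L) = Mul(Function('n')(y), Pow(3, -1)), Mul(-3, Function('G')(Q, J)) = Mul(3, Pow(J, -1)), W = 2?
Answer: 883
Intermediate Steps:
Function('n')(b) = Mul(2, b)
Function('G')(Q, J) = Mul(-1, Pow(J, -1)) (Function('G')(Q, J) = Mul(Rational(-1, 3), Mul(3, Pow(J, -1))) = Mul(-1, Pow(J, -1)))
Function('S')(y, L) = Mul(Rational(2, 3), y) (Function('S')(y, L) = Mul(Mul(2, y), Pow(3, -1)) = Mul(Mul(2, y), Rational(1, 3)) = Mul(Rational(2, 3), y))
Function('Z')(l, F) = Add(Rational(-1, 3), l) (Function('Z')(l, F) = Add(l, Mul(-1, Pow(3, -1))) = Add(l, Mul(-1, Rational(1, 3))) = Add(l, Rational(-1, 3)) = Add(Rational(-1, 3), l))
Add(Function('Z')(Function('S')(W, u), Function('U')(-8)), Mul(-1, -882)) = Add(Add(Rational(-1, 3), Mul(Rational(2, 3), 2)), Mul(-1, -882)) = Add(Add(Rational(-1, 3), Rational(4, 3)), 882) = Add(1, 882) = 883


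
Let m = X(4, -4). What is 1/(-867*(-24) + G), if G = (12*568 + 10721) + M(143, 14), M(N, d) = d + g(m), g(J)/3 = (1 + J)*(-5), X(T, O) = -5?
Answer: 1/38419 ≈ 2.6029e-5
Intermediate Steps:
m = -5
g(J) = -15 - 15*J (g(J) = 3*((1 + J)*(-5)) = 3*(-5 - 5*J) = -15 - 15*J)
M(N, d) = 60 + d (M(N, d) = d + (-15 - 15*(-5)) = d + (-15 + 75) = d + 60 = 60 + d)
G = 17611 (G = (12*568 + 10721) + (60 + 14) = (6816 + 10721) + 74 = 17537 + 74 = 17611)
1/(-867*(-24) + G) = 1/(-867*(-24) + 17611) = 1/(20808 + 17611) = 1/38419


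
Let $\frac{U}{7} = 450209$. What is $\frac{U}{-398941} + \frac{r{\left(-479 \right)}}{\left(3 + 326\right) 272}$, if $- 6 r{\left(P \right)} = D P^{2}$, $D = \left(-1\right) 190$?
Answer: $\frac{7849620725363}{107101296624} \approx 73.292$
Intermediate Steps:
$U = 3151463$ ($U = 7 \cdot 450209 = 3151463$)
$D = -190$
$r{\left(P \right)} = \frac{95 P^{2}}{3}$ ($r{\left(P \right)} = - \frac{\left(-190\right) P^{2}}{6} = \frac{95 P^{2}}{3}$)
$\frac{U}{-398941} + \frac{r{\left(-479 \right)}}{\left(3 + 326\right) 272} = \frac{3151463}{-398941} + \frac{\frac{95}{3} \left(-479\right)^{2}}{\left(3 + 326\right) 272} = 3151463 \left(- \frac{1}{398941}\right) + \frac{\frac{95}{3} \cdot 229441}{329 \cdot 272} = - \frac{3151463}{398941} + \frac{21796895}{3 \cdot 89488} = - \frac{3151463}{398941} + \frac{21796895}{3} \cdot \frac{1}{89488} = - \frac{3151463}{398941} + \frac{21796895}{268464} = \frac{7849620725363}{107101296624}$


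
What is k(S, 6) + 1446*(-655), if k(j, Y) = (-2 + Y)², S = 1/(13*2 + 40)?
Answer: -947114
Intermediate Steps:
S = 1/66 (S = 1/(26 + 40) = 1/66 ≈ 0.015152)
k(S, 6) + 1446*(-655) = (-2 + 6)² + 1446*(-655) = 4² - 947130 = 16 - 947130 = -947114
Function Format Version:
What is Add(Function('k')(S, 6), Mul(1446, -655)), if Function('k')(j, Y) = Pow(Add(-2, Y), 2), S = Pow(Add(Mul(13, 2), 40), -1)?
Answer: -947114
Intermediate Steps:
S = Rational(1, 66) (S = Pow(Add(26, 40), -1) = Pow(66, -1) = Rational(1, 66) ≈ 0.015152)
Add(Function('k')(S, 6), Mul(1446, -655)) = Add(Pow(Add(-2, 6), 2), Mul(1446, -655)) = Add(Pow(4, 2), -947130) = Add(16, -947130) = -947114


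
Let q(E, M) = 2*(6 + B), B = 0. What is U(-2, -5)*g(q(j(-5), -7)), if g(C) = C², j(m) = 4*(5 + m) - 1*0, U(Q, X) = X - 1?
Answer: -864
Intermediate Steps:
U(Q, X) = -1 + X
j(m) = 20 + 4*m (j(m) = (20 + 4*m) + 0 = 20 + 4*m)
q(E, M) = 12 (q(E, M) = 2*(6 + 0) = 2*6 = 12)
U(-2, -5)*g(q(j(-5), -7)) = (-1 - 5)*12² = -6*144 = -864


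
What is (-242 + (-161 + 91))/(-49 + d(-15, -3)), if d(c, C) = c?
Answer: 39/8 ≈ 4.8750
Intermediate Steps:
(-242 + (-161 + 91))/(-49 + d(-15, -3)) = (-242 + (-161 + 91))/(-49 - 15) = (-242 - 70)/(-64) = -312*(-1/64) = 39/8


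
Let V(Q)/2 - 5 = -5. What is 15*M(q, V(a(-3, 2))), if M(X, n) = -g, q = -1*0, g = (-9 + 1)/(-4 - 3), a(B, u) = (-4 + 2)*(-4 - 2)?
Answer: -120/7 ≈ -17.143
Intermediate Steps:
a(B, u) = 12 (a(B, u) = -2*(-6) = 12)
V(Q) = 0 (V(Q) = 10 + 2*(-5) = 10 - 10 = 0)
g = 8/7 (g = -8/(-7) = -8*(-1/7) = 8/7 ≈ 1.1429)
q = 0
M(X, n) = -8/7 (M(X, n) = -1*8/7 = -8/7)
15*M(q, V(a(-3, 2))) = 15*(-8/7) = -120/7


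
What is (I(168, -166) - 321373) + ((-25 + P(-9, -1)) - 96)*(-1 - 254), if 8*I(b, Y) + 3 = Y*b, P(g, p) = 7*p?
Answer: -2337755/8 ≈ -2.9222e+5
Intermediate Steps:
I(b, Y) = -3/8 + Y*b/8 (I(b, Y) = -3/8 + (Y*b)/8 = -3/8 + Y*b/8)
(I(168, -166) - 321373) + ((-25 + P(-9, -1)) - 96)*(-1 - 254) = ((-3/8 + (⅛)*(-166)*168) - 321373) + ((-25 + 7*(-1)) - 96)*(-1 - 254) = ((-3/8 - 3486) - 321373) + ((-25 - 7) - 96)*(-255) = (-27891/8 - 321373) + (-32 - 96)*(-255) = -2598875/8 - 128*(-255) = -2598875/8 + 32640 = -2337755/8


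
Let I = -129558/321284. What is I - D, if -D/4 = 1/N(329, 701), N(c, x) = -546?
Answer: -18005951/43855266 ≈ -0.41058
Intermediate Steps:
I = -64779/160642 (I = -129558*1/321284 = -64779/160642 ≈ -0.40325)
D = 2/273 (D = -4/(-546) = -4*(-1/546) = 2/273 ≈ 0.0073260)
I - D = -64779/160642 - 1*2/273 = -64779/160642 - 2/273 = -18005951/43855266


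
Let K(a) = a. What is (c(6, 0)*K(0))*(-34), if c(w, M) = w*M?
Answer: 0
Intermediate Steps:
c(w, M) = M*w
(c(6, 0)*K(0))*(-34) = ((0*6)*0)*(-34) = (0*0)*(-34) = 0*(-34) = 0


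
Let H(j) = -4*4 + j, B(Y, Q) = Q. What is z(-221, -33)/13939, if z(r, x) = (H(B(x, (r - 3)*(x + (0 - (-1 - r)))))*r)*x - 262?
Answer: 413191946/13939 ≈ 29643.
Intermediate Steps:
H(j) = -16 + j
z(r, x) = -262 + r*x*(-16 + (-3 + r)*(1 + r + x)) (z(r, x) = ((-16 + (r - 3)*(x + (0 - (-1 - r))))*r)*x - 262 = ((-16 + (-3 + r)*(x + (0 + (1 + r))))*r)*x - 262 = ((-16 + (-3 + r)*(x + (1 + r)))*r)*x - 262 = ((-16 + (-3 + r)*(1 + r + x))*r)*x - 262 = (r*(-16 + (-3 + r)*(1 + r + x)))*x - 262 = r*x*(-16 + (-3 + r)*(1 + r + x)) - 262 = -262 + r*x*(-16 + (-3 + r)*(1 + r + x)))
z(-221, -33)/13939 = (-262 - 1*(-221)*(-33)*(19 - 1*(-221)² + 2*(-221) + 3*(-33) - 1*(-221)*(-33)))/13939 = (-262 - 1*(-221)*(-33)*(19 - 1*48841 - 442 - 99 - 7293))*(1/13939) = (-262 - 1*(-221)*(-33)*(19 - 48841 - 442 - 99 - 7293))*(1/13939) = (-262 - 1*(-221)*(-33)*(-56656))*(1/13939) = (-262 + 413192208)*(1/13939) = 413191946*(1/13939) = 413191946/13939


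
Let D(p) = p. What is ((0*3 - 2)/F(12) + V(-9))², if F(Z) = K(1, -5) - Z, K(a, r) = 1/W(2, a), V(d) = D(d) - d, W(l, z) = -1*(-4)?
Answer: 64/2209 ≈ 0.028972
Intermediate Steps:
W(l, z) = 4
V(d) = 0 (V(d) = d - d = 0)
K(a, r) = ¼ (K(a, r) = 1/4 = ¼)
F(Z) = ¼ - Z
((0*3 - 2)/F(12) + V(-9))² = ((0*3 - 2)/(¼ - 1*12) + 0)² = ((0 - 2)/(¼ - 12) + 0)² = (-2/(-47/4) + 0)² = (-2*(-4/47) + 0)² = (8/47 + 0)² = (8/47)² = 64/2209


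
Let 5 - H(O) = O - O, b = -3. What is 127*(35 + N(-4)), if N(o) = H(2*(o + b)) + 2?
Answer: 5334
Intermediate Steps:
H(O) = 5 (H(O) = 5 - (O - O) = 5 - 1*0 = 5 + 0 = 5)
N(o) = 7 (N(o) = 5 + 2 = 7)
127*(35 + N(-4)) = 127*(35 + 7) = 127*42 = 5334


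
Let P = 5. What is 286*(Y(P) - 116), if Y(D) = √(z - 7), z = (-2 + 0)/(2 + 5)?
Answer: -33176 + 286*I*√357/7 ≈ -33176.0 + 771.97*I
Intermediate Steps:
z = -2/7 ≈ -0.28571
Y(D) = I*√357/7 (Y(D) = √(-2/7 - 7) = √(-51/7) = I*√357/7)
286*(Y(P) - 116) = 286*(I*√357/7 - 116) = 286*(-116 + I*√357/7) = -33176 + 286*I*√357/7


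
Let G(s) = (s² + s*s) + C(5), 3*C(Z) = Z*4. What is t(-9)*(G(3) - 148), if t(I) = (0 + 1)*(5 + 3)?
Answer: -2960/3 ≈ -986.67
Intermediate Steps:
C(Z) = 4*Z/3 (C(Z) = (Z*4)/3 = (4*Z)/3 = 4*Z/3)
G(s) = 20/3 + 2*s² (G(s) = (s² + s*s) + (4/3)*5 = (s² + s²) + 20/3 = 2*s² + 20/3 = 20/3 + 2*s²)
t(I) = 8 (t(I) = 1*8 = 8)
t(-9)*(G(3) - 148) = 8*((20/3 + 2*3²) - 148) = 8*((20/3 + 2*9) - 148) = 8*((20/3 + 18) - 148) = 8*(74/3 - 148) = 8*(-370/3) = -2960/3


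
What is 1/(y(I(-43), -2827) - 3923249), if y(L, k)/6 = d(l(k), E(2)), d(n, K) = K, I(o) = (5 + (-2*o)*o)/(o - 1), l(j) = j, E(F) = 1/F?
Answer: -1/3923246 ≈ -2.5489e-7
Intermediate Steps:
I(o) = (5 - 2*o²)/(-1 + o)
y(L, k) = 3 (y(L, k) = 6/2 = 6*(½) = 3)
1/(y(I(-43), -2827) - 3923249) = 1/(3 - 3923249) = 1/(-3923246) = -1/3923246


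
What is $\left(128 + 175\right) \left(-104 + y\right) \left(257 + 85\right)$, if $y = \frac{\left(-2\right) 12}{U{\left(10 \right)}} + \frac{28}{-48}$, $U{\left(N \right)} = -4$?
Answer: $- \frac{20431593}{2} \approx -1.0216 \cdot 10^{7}$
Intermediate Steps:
$y = \frac{65}{12}$ ($y = \frac{\left(-2\right) 12}{-4} + \frac{28}{-48} = \left(-24\right) \left(- \frac{1}{4}\right) + 28 \left(- \frac{1}{48}\right) = 6 - \frac{7}{12} = \frac{65}{12} \approx 5.4167$)
$\left(128 + 175\right) \left(-104 + y\right) \left(257 + 85\right) = \left(128 + 175\right) \left(-104 + \frac{65}{12}\right) \left(257 + 85\right) = 303 \left(- \frac{1183}{12}\right) 342 = \left(- \frac{119483}{4}\right) 342 = - \frac{20431593}{2}$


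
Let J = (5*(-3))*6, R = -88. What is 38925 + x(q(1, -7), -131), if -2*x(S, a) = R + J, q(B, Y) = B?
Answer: 39014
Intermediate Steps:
J = -90 (J = -15*6 = -90)
x(S, a) = 89 (x(S, a) = -(-88 - 90)/2 = -½*(-178) = 89)
38925 + x(q(1, -7), -131) = 38925 + 89 = 39014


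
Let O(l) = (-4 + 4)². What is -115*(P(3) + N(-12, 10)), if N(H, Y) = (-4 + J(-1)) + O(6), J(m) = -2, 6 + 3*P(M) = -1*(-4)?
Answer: 2300/3 ≈ 766.67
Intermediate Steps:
P(M) = -⅔ (P(M) = -2 + (-1*(-4))/3 = -2 + (⅓)*4 = -2 + 4/3 = -⅔)
O(l) = 0 (O(l) = 0² = 0)
N(H, Y) = -6 (N(H, Y) = (-4 - 2) + 0 = -6 + 0 = -6)
-115*(P(3) + N(-12, 10)) = -115*(-⅔ - 6) = -115*(-20/3) = 2300/3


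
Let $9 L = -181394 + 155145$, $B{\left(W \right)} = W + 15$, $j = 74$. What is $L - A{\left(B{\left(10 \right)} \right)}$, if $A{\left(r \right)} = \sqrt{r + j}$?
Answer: $- \frac{26249}{9} - 3 \sqrt{11} \approx -2926.5$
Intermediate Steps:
$B{\left(W \right)} = 15 + W$
$L = - \frac{26249}{9}$ ($L = \frac{-181394 + 155145}{9} = \frac{1}{9} \left(-26249\right) = - \frac{26249}{9} \approx -2916.6$)
$A{\left(r \right)} = \sqrt{74 + r}$ ($A{\left(r \right)} = \sqrt{r + 74} = \sqrt{74 + r}$)
$L - A{\left(B{\left(10 \right)} \right)} = - \frac{26249}{9} - \sqrt{74 + \left(15 + 10\right)} = - \frac{26249}{9} - \sqrt{74 + 25} = - \frac{26249}{9} - \sqrt{99} = - \frac{26249}{9} - 3 \sqrt{11}$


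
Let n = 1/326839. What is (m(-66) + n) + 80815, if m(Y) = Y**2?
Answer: 27837204470/326839 ≈ 85171.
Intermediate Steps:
n = 1/326839 ≈ 3.0596e-6
(m(-66) + n) + 80815 = ((-66)**2 + 1/326839) + 80815 = (4356 + 1/326839) + 80815 = 1423710685/326839 + 80815 = 27837204470/326839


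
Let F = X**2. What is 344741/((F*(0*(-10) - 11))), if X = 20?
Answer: -344741/4400 ≈ -78.350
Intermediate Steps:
F = 400 (F = 20**2 = 400)
344741/((F*(0*(-10) - 11))) = 344741/((400*(0*(-10) - 11))) = 344741/((400*(0 - 11))) = 344741/((400*(-11))) = 344741/(-4400) = 344741*(-1/4400) = -344741/4400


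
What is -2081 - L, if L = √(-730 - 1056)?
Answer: -2081 - I*√1786 ≈ -2081.0 - 42.261*I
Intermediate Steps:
L = I*√1786 (L = √(-1786) = I*√1786 ≈ 42.261*I)
-2081 - L = -2081 - I*√1786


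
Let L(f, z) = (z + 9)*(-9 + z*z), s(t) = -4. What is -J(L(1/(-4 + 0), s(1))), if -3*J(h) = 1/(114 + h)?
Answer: 1/447 ≈ 0.0022371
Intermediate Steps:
L(f, z) = (-9 + z²)*(9 + z) (L(f, z) = (9 + z)*(-9 + z²) = (-9 + z²)*(9 + z))
J(h) = -1/(3*(114 + h))
-J(L(1/(-4 + 0), s(1))) = -(-1)/(342 + 3*(-81 + (-4)³ - 9*(-4) + 9*(-4)²)) = -(-1)/(342 + 3*(-81 - 64 + 36 + 9*16)) = -(-1)/(342 + 3*(-81 - 64 + 36 + 144)) = -(-1)/(342 + 3*35) = -(-1)/(342 + 105) = -(-1)/447 = -1*(-1/447) = 1/447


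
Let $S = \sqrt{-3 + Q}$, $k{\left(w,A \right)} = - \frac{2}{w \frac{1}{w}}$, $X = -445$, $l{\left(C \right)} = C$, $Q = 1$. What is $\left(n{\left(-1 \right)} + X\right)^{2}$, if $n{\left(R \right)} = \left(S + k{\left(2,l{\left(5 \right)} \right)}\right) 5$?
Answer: $206975 - 4550 i \sqrt{2} \approx 2.0698 \cdot 10^{5} - 6434.7 i$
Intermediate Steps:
$k{\left(w,A \right)} = -2$ ($k{\left(w,A \right)} = - \frac{2}{1} = \left(-2\right) 1 = -2$)
$S = i \sqrt{2}$ ($S = \sqrt{-3 + 1} = \sqrt{-2} = i \sqrt{2} \approx 1.4142 i$)
$n{\left(R \right)} = -10 + 5 i \sqrt{2}$ ($n{\left(R \right)} = \left(i \sqrt{2} - 2\right) 5 = \left(-2 + i \sqrt{2}\right) 5 = -10 + 5 i \sqrt{2}$)
$\left(n{\left(-1 \right)} + X\right)^{2} = \left(\left(-10 + 5 i \sqrt{2}\right) - 445\right)^{2} = \left(-455 + 5 i \sqrt{2}\right)^{2}$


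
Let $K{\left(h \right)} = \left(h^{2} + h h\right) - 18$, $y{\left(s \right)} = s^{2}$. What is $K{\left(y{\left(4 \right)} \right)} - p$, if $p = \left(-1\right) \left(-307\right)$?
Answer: $187$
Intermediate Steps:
$p = 307$
$K{\left(h \right)} = -18 + 2 h^{2}$ ($K{\left(h \right)} = \left(h^{2} + h^{2}\right) - 18 = 2 h^{2} - 18 = -18 + 2 h^{2}$)
$K{\left(y{\left(4 \right)} \right)} - p = \left(-18 + 2 \left(4^{2}\right)^{2}\right) - 307 = \left(-18 + 2 \cdot 16^{2}\right) - 307 = \left(-18 + 2 \cdot 256\right) - 307 = \left(-18 + 512\right) - 307 = 494 - 307 = 187$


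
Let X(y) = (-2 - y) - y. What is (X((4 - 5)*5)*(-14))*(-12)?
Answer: 1344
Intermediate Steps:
X(y) = -2 - 2*y
(X((4 - 5)*5)*(-14))*(-12) = ((-2 - 2*(4 - 5)*5)*(-14))*(-12) = ((-2 - (-2)*5)*(-14))*(-12) = ((-2 - 2*(-5))*(-14))*(-12) = ((-2 + 10)*(-14))*(-12) = (8*(-14))*(-12) = -112*(-12) = 1344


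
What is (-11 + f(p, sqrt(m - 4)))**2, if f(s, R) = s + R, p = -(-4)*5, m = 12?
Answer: 89 + 36*sqrt(2) ≈ 139.91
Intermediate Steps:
p = 20 (p = -1*(-20) = 20)
f(s, R) = R + s
(-11 + f(p, sqrt(m - 4)))**2 = (-11 + (sqrt(12 - 4) + 20))**2 = (-11 + (sqrt(8) + 20))**2 = (-11 + (2*sqrt(2) + 20))**2 = (-11 + (20 + 2*sqrt(2)))**2 = (9 + 2*sqrt(2))**2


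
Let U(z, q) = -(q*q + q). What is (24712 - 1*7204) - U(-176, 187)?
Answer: 52664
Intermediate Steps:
U(z, q) = -q - q**2 (U(z, q) = -(q**2 + q) = -(q + q**2) = -q - q**2)
(24712 - 1*7204) - U(-176, 187) = (24712 - 1*7204) - (-1)*187*(1 + 187) = (24712 - 7204) - (-1)*187*188 = 17508 - 1*(-35156) = 17508 + 35156 = 52664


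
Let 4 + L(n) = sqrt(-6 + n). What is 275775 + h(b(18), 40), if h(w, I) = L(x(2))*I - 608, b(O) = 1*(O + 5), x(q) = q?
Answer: 275007 + 80*I ≈ 2.7501e+5 + 80.0*I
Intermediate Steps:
L(n) = -4 + sqrt(-6 + n)
b(O) = 5 + O (b(O) = 1*(5 + O) = 5 + O)
h(w, I) = -608 + I*(-4 + 2*I) (h(w, I) = (-4 + sqrt(-6 + 2))*I - 608 = (-4 + sqrt(-4))*I - 608 = (-4 + 2*I)*I - 608 = I*(-4 + 2*I) - 608 = -608 + I*(-4 + 2*I))
275775 + h(b(18), 40) = 275775 + (-608 + 2*40*(-2 + I)) = 275775 + (-608 + (-160 + 80*I)) = 275775 + (-768 + 80*I) = 275007 + 80*I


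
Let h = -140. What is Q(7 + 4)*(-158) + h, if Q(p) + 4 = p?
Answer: -1246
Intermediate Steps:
Q(p) = -4 + p
Q(7 + 4)*(-158) + h = (-4 + (7 + 4))*(-158) - 140 = (-4 + 11)*(-158) - 140 = 7*(-158) - 140 = -1106 - 140 = -1246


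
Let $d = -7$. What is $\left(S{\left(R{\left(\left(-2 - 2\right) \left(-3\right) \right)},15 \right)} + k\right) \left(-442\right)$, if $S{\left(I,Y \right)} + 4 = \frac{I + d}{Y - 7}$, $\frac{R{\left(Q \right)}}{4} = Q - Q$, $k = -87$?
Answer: $\frac{162435}{4} \approx 40609.0$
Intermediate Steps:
$R{\left(Q \right)} = 0$ ($R{\left(Q \right)} = 4 \left(Q - Q\right) = 4 \cdot 0 = 0$)
$S{\left(I,Y \right)} = -4 + \frac{-7 + I}{-7 + Y}$ ($S{\left(I,Y \right)} = -4 + \frac{I - 7}{Y - 7} = -4 + \frac{-7 + I}{-7 + Y}$)
$\left(S{\left(R{\left(\left(-2 - 2\right) \left(-3\right) \right)},15 \right)} + k\right) \left(-442\right) = \left(\frac{21 + 0 - 60}{-7 + 15} - 87\right) \left(-442\right) = \left(\frac{21 + 0 - 60}{8} - 87\right) \left(-442\right) = \left(\frac{1}{8} \left(-39\right) - 87\right) \left(-442\right) = \left(- \frac{39}{8} - 87\right) \left(-442\right) = \left(- \frac{735}{8}\right) \left(-442\right) = \frac{162435}{4}$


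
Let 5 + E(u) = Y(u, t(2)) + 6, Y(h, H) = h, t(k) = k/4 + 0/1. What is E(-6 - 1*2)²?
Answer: 49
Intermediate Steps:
t(k) = k/4 (t(k) = k*(¼) + 0*1 = k/4 + 0 = k/4)
E(u) = 1 + u (E(u) = -5 + (u + 6) = -5 + (6 + u) = 1 + u)
E(-6 - 1*2)² = (1 + (-6 - 1*2))² = (1 + (-6 - 2))² = (1 - 8)² = (-7)² = 49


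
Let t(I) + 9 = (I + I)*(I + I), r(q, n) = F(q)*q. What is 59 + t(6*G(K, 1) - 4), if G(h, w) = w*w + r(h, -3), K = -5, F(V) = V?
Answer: 92466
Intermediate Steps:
r(q, n) = q² (r(q, n) = q*q = q²)
G(h, w) = h² + w² (G(h, w) = w*w + h² = w² + h² = h² + w²)
t(I) = -9 + 4*I² (t(I) = -9 + (I + I)*(I + I) = -9 + (2*I)*(2*I) = -9 + 4*I²)
59 + t(6*G(K, 1) - 4) = 59 + (-9 + 4*(6*((-5)² + 1²) - 4)²) = 59 + (-9 + 4*(6*(25 + 1) - 4)²) = 59 + (-9 + 4*(6*26 - 4)²) = 59 + (-9 + 4*(156 - 4)²) = 59 + (-9 + 4*152²) = 59 + (-9 + 4*23104) = 59 + (-9 + 92416) = 59 + 92407 = 92466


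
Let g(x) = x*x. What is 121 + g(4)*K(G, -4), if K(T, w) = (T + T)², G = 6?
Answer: 2425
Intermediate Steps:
K(T, w) = 4*T² (K(T, w) = (2*T)² = 4*T²)
g(x) = x²
121 + g(4)*K(G, -4) = 121 + 4²*(4*6²) = 121 + 16*(4*36) = 121 + 16*144 = 121 + 2304 = 2425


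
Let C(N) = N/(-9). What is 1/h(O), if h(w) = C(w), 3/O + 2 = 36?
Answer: -102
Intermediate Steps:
O = 3/34 (O = 3/(-2 + 36) = 3/34 ≈ 0.088235)
C(N) = -N/9 (C(N) = N*(-1/9) = -N/9)
h(w) = -w/9
1/h(O) = 1/(-1/9*3/34) = 1/(-1/102) = -102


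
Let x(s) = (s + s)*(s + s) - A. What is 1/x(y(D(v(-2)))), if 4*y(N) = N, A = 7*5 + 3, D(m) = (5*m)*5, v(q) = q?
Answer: 1/587 ≈ 0.0017036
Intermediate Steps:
D(m) = 25*m
A = 38 (A = 35 + 3 = 38)
y(N) = N/4
x(s) = -38 + 4*s**2 (x(s) = (s + s)*(s + s) - 1*38 = (2*s)*(2*s) - 38 = 4*s**2 - 38 = -38 + 4*s**2)
1/x(y(D(v(-2)))) = 1/(-38 + 4*((25*(-2))/4)**2) = 1/(-38 + 4*((1/4)*(-50))**2) = 1/(-38 + 4*(-25/2)**2) = 1/(-38 + 4*(625/4)) = 1/(-38 + 625) = 1/587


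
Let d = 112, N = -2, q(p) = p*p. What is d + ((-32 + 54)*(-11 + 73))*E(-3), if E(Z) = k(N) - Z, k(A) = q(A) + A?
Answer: 6932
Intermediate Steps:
q(p) = p²
k(A) = A + A² (k(A) = A² + A = A + A²)
E(Z) = 2 - Z (E(Z) = -2*(1 - 2) - Z = -2*(-1) - Z = 2 - Z)
d + ((-32 + 54)*(-11 + 73))*E(-3) = 112 + ((-32 + 54)*(-11 + 73))*(2 - 1*(-3)) = 112 + (22*62)*(2 + 3) = 112 + 1364*5 = 112 + 6820 = 6932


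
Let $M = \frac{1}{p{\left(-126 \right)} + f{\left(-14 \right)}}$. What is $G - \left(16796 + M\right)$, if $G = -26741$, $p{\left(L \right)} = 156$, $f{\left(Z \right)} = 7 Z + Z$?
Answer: $- \frac{1915629}{44} \approx -43537.0$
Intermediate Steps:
$f{\left(Z \right)} = 8 Z$
$M = \frac{1}{44}$ ($M = \frac{1}{156 + 8 \left(-14\right)} = \frac{1}{156 - 112} = \frac{1}{44} \approx 0.022727$)
$G - \left(16796 + M\right) = -26741 - \left(16796 + \frac{1}{44}\right) = -26741 - \frac{739025}{44} = - \frac{1915629}{44}$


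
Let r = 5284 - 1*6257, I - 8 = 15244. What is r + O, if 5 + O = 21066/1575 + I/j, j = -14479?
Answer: -7340578312/7601475 ≈ -965.68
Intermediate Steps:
I = 15252 (I = 8 + 15244 = 15252)
r = -973 (r = 5284 - 6257 = -973)
O = 55656863/7601475 (O = -5 + (21066/1575 + 15252/(-14479)) = -5 + (21066*(1/1575) + 15252*(-1/14479)) = -5 + (7022/525 - 15252/14479) = -5 + 93664238/7601475 = 55656863/7601475 ≈ 7.3219)
r + O = -973 + 55656863/7601475 = -7340578312/7601475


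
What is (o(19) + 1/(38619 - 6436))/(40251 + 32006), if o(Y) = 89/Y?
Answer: 2864306/44183493589 ≈ 6.4828e-5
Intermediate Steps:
(o(19) + 1/(38619 - 6436))/(40251 + 32006) = (89/19 + 1/(38619 - 6436))/(40251 + 32006) = (89*(1/19) + 1/32183)/72257 = (89/19 + 1/32183)*(1/72257) = (2864306/611477)*(1/72257) = 2864306/44183493589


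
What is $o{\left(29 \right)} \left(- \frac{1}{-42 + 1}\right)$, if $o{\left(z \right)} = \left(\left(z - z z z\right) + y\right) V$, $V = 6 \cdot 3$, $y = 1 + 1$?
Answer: $- \frac{438444}{41} \approx -10694.0$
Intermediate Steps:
$y = 2$
$V = 18$
$o{\left(z \right)} = 36 - 18 z^{3} + 18 z$ ($o{\left(z \right)} = \left(\left(z - z z z\right) + 2\right) 18 = \left(\left(z - z^{2} z\right) + 2\right) 18 = \left(\left(z - z^{3}\right) + 2\right) 18 = \left(2 + z - z^{3}\right) 18 = 36 - 18 z^{3} + 18 z$)
$o{\left(29 \right)} \left(- \frac{1}{-42 + 1}\right) = \left(36 - 18 \cdot 29^{3} + 18 \cdot 29\right) \left(- \frac{1}{-42 + 1}\right) = \left(36 - 439002 + 522\right) \left(- \frac{1}{-41}\right) = \left(36 - 439002 + 522\right) \left(\left(-1\right) \left(- \frac{1}{41}\right)\right) = \left(-438444\right) \frac{1}{41} = - \frac{438444}{41}$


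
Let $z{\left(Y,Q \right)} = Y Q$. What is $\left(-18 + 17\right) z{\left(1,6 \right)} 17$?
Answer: $-102$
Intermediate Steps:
$z{\left(Y,Q \right)} = Q Y$
$\left(-18 + 17\right) z{\left(1,6 \right)} 17 = \left(-18 + 17\right) 6 \cdot 1 \cdot 17 = \left(-1\right) 6 \cdot 17 = \left(-6\right) 17 = -102$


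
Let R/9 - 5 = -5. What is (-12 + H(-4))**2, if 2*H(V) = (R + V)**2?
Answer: 16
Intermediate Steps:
R = 0 (R = 45 + 9*(-5) = 45 - 45 = 0)
H(V) = V**2/2 (H(V) = (0 + V)**2/2 = V**2/2)
(-12 + H(-4))**2 = (-12 + (1/2)*(-4)**2)**2 = (-12 + (1/2)*16)**2 = (-12 + 8)**2 = (-4)**2 = 16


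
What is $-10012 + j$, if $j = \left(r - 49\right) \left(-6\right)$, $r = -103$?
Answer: $-9100$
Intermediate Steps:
$j = 912$ ($j = \left(-103 - 49\right) \left(-6\right) = \left(-152\right) \left(-6\right) = 912$)
$-10012 + j = -10012 + 912 = -9100$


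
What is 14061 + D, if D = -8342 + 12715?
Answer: 18434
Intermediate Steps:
D = 4373
14061 + D = 14061 + 4373 = 18434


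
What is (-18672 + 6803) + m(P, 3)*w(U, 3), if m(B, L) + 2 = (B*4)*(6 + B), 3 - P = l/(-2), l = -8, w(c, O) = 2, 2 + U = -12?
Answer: -11913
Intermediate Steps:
U = -14 (U = -2 - 12 = -14)
P = -1 (P = 3 - (-8)/(-2) = 3 - (-8)*(-1)/2 = 3 - 1*4 = 3 - 4 = -1)
m(B, L) = -2 + 4*B*(6 + B) (m(B, L) = -2 + (B*4)*(6 + B) = -2 + (4*B)*(6 + B) = -2 + 4*B*(6 + B))
(-18672 + 6803) + m(P, 3)*w(U, 3) = (-18672 + 6803) + (-2 + 4*(-1)² + 24*(-1))*2 = -11869 + (-2 + 4*1 - 24)*2 = -11869 + (-2 + 4 - 24)*2 = -11869 - 22*2 = -11869 - 44 = -11913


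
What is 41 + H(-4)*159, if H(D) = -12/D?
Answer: 518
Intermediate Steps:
41 + H(-4)*159 = 41 - 12/(-4)*159 = 41 - 12*(-¼)*159 = 41 + 3*159 = 41 + 477 = 518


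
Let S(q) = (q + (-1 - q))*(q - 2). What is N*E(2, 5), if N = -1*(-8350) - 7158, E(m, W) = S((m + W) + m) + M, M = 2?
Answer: -5960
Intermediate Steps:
S(q) = 2 - q (S(q) = -(-2 + q) = 2 - q)
E(m, W) = 4 - W - 2*m (E(m, W) = (2 - ((m + W) + m)) + 2 = (2 - ((W + m) + m)) + 2 = (2 - (W + 2*m)) + 2 = (2 + (-W - 2*m)) + 2 = (2 - W - 2*m) + 2 = 4 - W - 2*m)
N = 1192 (N = 8350 - 7158 = 1192)
N*E(2, 5) = 1192*(4 - 1*5 - 2*2) = 1192*(4 - 5 - 4) = 1192*(-5) = -5960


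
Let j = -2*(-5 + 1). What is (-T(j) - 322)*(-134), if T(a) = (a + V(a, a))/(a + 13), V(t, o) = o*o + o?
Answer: 916828/21 ≈ 43659.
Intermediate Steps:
j = 8 (j = -2*(-4) = 8)
V(t, o) = o + o**2 (V(t, o) = o**2 + o = o + o**2)
T(a) = (a + a*(1 + a))/(13 + a) (T(a) = (a + a*(1 + a))/(a + 13) = (a + a*(1 + a))/(13 + a))
(-T(j) - 322)*(-134) = (-8*(2 + 8)/(13 + 8) - 322)*(-134) = (-8*10/21 - 322)*(-134) = (-1*80/21 - 322)*(-134) = (-80/21 - 322)*(-134) = -6842/21*(-134) = 916828/21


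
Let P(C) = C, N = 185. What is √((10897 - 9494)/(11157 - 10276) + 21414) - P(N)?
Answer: -185 + √16621947697/881 ≈ -38.659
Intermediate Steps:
√((10897 - 9494)/(11157 - 10276) + 21414) - P(N) = √((10897 - 9494)/(11157 - 10276) + 21414) - 1*185 = √(1403/881 + 21414) - 185 = √(18867137/881) - 185 = √16621947697/881 - 185 = -185 + √16621947697/881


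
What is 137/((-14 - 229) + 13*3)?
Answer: -137/204 ≈ -0.67157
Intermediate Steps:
137/((-14 - 229) + 13*3) = 137/(-243 + 39) = 137/(-204) = 137*(-1/204) = -137/204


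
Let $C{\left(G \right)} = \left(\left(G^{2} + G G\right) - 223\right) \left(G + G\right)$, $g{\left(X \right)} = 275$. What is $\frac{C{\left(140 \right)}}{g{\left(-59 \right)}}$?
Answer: $\frac{2182712}{55} \approx 39686.0$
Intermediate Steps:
$C{\left(G \right)} = 2 G \left(-223 + 2 G^{2}\right)$ ($C{\left(G \right)} = \left(\left(G^{2} + G^{2}\right) - 223\right) 2 G = \left(2 G^{2} - 223\right) 2 G = \left(-223 + 2 G^{2}\right) 2 G = 2 G \left(-223 + 2 G^{2}\right)$)
$\frac{C{\left(140 \right)}}{g{\left(-59 \right)}} = \frac{\left(-446\right) 140 + 4 \cdot 140^{3}}{275} = \left(-62440 + 4 \cdot 2744000\right) \frac{1}{275} = \left(-62440 + 10976000\right) \frac{1}{275} = 10913560 \cdot \frac{1}{275} = \frac{2182712}{55}$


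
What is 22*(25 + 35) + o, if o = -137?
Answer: 1183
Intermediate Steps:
22*(25 + 35) + o = 22*(25 + 35) - 137 = 22*60 - 137 = 1320 - 137 = 1183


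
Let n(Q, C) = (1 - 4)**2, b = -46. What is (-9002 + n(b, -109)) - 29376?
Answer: -38369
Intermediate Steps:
n(Q, C) = 9 (n(Q, C) = (-3)**2 = 9)
(-9002 + n(b, -109)) - 29376 = (-9002 + 9) - 29376 = -8993 - 29376 = -38369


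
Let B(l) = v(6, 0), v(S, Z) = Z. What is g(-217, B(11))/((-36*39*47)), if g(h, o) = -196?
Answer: 49/16497 ≈ 0.0029702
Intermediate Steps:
B(l) = 0
g(-217, B(11))/((-36*39*47)) = -196/(-36*39*47) = -196/((-1404*47)) = -196/(-65988) = -196*(-1/65988) = 49/16497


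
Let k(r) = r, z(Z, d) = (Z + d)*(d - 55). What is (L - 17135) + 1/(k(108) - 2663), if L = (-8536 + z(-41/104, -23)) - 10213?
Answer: -348085539/10220 ≈ -34059.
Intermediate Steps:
z(Z, d) = (-55 + d)*(Z + d) (z(Z, d) = (Z + d)*(-55 + d) = (-55 + d)*(Z + d))
L = -67697/4 (L = (-8536 + ((-23)² - (-2255)/104 - 55*(-23) - 41/104*(-23))) - 10213 = (-8536 + (529 - (-2255)/104 + 1265 - 41*1/104*(-23))) - 10213 = (-8536 + (529 - 55*(-41/104) + 1265 - 41/104*(-23))) - 10213 = (-8536 + (529 + 2255/104 + 1265 + 943/104)) - 10213 = (-8536 + 7299/4) - 10213 = -26845/4 - 10213 = -67697/4 ≈ -16924.)
(L - 17135) + 1/(k(108) - 2663) = (-67697/4 - 17135) + 1/(108 - 2663) = -136237/4 + 1/(-2555) = -136237/4 - 1/2555 = -348085539/10220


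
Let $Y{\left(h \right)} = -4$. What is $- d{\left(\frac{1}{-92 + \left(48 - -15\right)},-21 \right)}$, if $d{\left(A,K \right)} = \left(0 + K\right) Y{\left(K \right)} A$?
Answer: $\frac{84}{29} \approx 2.8966$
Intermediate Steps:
$d{\left(A,K \right)} = - 4 A K$ ($d{\left(A,K \right)} = \left(0 + K\right) \left(-4\right) A = K \left(-4\right) A = - 4 K A = - 4 A K$)
$- d{\left(\frac{1}{-92 + \left(48 - -15\right)},-21 \right)} = - \frac{\left(-4\right) \left(-21\right)}{-92 + \left(48 - -15\right)} = - \frac{\left(-4\right) \left(-21\right)}{-92 + \left(48 + 15\right)} = - \frac{\left(-4\right) \left(-21\right)}{-92 + 63} = - \frac{\left(-4\right) \left(-21\right)}{-29} = - \frac{\left(-4\right) \left(-1\right) \left(-21\right)}{29} = \left(-1\right) \left(- \frac{84}{29}\right) = \frac{84}{29}$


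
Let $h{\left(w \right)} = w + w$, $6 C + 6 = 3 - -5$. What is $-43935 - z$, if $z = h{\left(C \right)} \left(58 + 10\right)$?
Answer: $- \frac{131941}{3} \approx -43980.0$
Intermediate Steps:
$C = \frac{1}{3}$ ($C = -1 + \frac{3 - -5}{6} = -1 + \frac{3 + 5}{6} = -1 + \frac{1}{6} \cdot 8 = -1 + \frac{4}{3} = \frac{1}{3} \approx 0.33333$)
$h{\left(w \right)} = 2 w$
$z = \frac{136}{3}$ ($z = 2 \cdot \frac{1}{3} \left(58 + 10\right) = \frac{2}{3} \cdot 68 = \frac{136}{3} \approx 45.333$)
$-43935 - z = -43935 - \frac{136}{3} = - \frac{131941}{3}$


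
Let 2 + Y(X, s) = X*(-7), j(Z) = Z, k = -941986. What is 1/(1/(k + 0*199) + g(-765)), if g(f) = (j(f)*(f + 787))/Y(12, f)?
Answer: 40505398/7926812147 ≈ 0.0051099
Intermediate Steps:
Y(X, s) = -2 - 7*X (Y(X, s) = -2 + X*(-7) = -2 - 7*X)
g(f) = -f*(787 + f)/86 (g(f) = (f*(f + 787))/(-2 - 7*12) = (f*(787 + f))/(-2 - 84) = (f*(787 + f))/(-86) = (f*(787 + f))*(-1/86) = -f*(787 + f)/86)
1/(1/(k + 0*199) + g(-765)) = 1/(1/(-941986 + 0*199) - 1/86*(-765)*(787 - 765)) = 1/(1/(-941986 + 0) - 1/86*(-765)*22) = 1/(1/(-941986) + 8415/43) = 1/(-1/941986 + 8415/43) = 1/(7926812147/40505398) = 40505398/7926812147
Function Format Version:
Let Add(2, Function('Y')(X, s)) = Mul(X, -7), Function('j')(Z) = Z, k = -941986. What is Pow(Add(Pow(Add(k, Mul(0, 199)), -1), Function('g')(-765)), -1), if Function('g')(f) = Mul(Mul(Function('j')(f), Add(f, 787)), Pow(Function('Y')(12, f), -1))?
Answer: Rational(40505398, 7926812147) ≈ 0.0051099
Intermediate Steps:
Function('Y')(X, s) = Add(-2, Mul(-7, X)) (Function('Y')(X, s) = Add(-2, Mul(X, -7)) = Add(-2, Mul(-7, X)))
Function('g')(f) = Mul(Rational(-1, 86), f, Add(787, f)) (Function('g')(f) = Mul(Mul(f, Add(f, 787)), Pow(Add(-2, Mul(-7, 12)), -1)) = Mul(Mul(f, Add(787, f)), Pow(Add(-2, -84), -1)) = Mul(Mul(f, Add(787, f)), Pow(-86, -1)) = Mul(Mul(f, Add(787, f)), Rational(-1, 86)) = Mul(Rational(-1, 86), f, Add(787, f)))
Pow(Add(Pow(Add(k, Mul(0, 199)), -1), Function('g')(-765)), -1) = Pow(Add(Pow(Add(-941986, Mul(0, 199)), -1), Mul(Rational(-1, 86), -765, Add(787, -765))), -1) = Pow(Add(Pow(Add(-941986, 0), -1), Mul(Rational(-1, 86), -765, 22)), -1) = Pow(Add(Pow(-941986, -1), Rational(8415, 43)), -1) = Pow(Add(Rational(-1, 941986), Rational(8415, 43)), -1) = Pow(Rational(7926812147, 40505398), -1) = Rational(40505398, 7926812147)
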